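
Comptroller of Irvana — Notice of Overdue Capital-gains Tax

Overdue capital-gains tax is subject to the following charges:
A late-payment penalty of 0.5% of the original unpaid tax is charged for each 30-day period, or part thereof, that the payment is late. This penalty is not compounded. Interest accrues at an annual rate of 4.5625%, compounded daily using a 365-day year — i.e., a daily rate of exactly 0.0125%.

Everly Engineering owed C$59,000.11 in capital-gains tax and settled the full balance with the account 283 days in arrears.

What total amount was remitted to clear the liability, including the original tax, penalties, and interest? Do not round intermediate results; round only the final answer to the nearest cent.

C$64,074.46

Penalty periods: ⌈283/30⌉ = 10; penalty = 10 × 0.5% × C$59,000.11 = C$2,950.01…
Interest: C$59,000.11 × ((1 + 0.000125)^283 − 1) = C$59,000.11 × 0.03600585… = C$2,124.3490…
Total = C$59,000.11 + C$2,950.0055 + C$2,124.3490… = C$64,074.46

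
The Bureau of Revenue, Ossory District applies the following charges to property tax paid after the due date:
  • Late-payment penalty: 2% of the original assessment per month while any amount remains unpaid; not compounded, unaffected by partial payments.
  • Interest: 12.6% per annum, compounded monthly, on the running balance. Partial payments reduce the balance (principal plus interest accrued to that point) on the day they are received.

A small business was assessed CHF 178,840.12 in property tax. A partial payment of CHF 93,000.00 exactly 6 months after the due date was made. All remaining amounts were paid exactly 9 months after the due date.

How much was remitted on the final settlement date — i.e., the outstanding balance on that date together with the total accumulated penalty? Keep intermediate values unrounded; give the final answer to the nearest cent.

CHF 132,698.85

Monthly rate = 12.6% ÷ 12 = 1.05%
Balance at month 6: CHF 178,840.1200 × (1 + 0.0105)^6 = CHF 190,406.9777…
After CHF 93,000.00 payment: CHF 190,406.9777… − CHF 93,000.00 = CHF 97,406.9777…
Balance at month 9: CHF 97,406.9777… × (1 + 0.0105)^3 = CHF 100,507.6277…
Penalty: 9 × 2% × CHF 178,840.12 = CHF 32,191.22…
Final settlement = outstanding balance + penalty = CHF 100,507.6277… + CHF 32,191.22… = CHF 132,698.85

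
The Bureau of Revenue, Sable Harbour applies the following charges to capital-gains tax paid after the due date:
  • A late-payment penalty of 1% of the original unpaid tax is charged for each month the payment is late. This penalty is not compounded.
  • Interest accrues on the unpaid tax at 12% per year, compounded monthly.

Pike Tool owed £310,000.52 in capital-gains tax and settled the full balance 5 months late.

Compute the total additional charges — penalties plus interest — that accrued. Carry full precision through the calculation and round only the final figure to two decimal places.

Late-payment penalty = 1% × £310,000.52 × 5 mo = £15,500.03…
Interest (12%/yr ÷ 12 = 1%/month): £310,000.52 × ((1 + 0.01)^5 − 1) = £15,813.1421…
Penalties + interest = £15,500.0260 + £15,813.1421… = £31,313.17

£31,313.17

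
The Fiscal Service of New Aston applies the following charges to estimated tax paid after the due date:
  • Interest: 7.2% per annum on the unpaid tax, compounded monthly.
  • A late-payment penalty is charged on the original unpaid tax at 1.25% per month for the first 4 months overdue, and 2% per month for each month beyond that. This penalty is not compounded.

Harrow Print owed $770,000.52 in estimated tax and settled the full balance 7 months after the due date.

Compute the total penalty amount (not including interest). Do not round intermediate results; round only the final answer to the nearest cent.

Penalty, months 1–4: 4 × 1.25% × $770,000.52 = $38,500.03…
Penalty, months 5–7: 3 × 2% × $770,000.52 = $46,200.03…
Total penalty = $38,500.03… + $46,200.03… = $84,700.06

$84,700.06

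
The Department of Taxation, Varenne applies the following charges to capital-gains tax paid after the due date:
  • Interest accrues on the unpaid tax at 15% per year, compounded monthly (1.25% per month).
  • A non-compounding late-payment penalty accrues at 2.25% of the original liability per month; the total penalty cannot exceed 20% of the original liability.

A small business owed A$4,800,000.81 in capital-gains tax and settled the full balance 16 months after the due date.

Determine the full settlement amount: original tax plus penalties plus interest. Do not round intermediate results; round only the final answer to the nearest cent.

Penalty (uncapped): 16 × 2.25% × A$4,800,000.81 = A$1,728,000.29…; cap = 20% × A$4,800,000.81 = A$960,000.16… → penalty = A$960,000.16…
Interest: A$4,800,000.81 × ((1 + 0.0125)^16 − 1) = A$4,800,000.81 × 0.2198895… = A$1,055,470.0071…
Total = A$4,800,000.81 + A$960,000.1620 + A$1,055,470.0071… = A$6,815,470.98

A$6,815,470.98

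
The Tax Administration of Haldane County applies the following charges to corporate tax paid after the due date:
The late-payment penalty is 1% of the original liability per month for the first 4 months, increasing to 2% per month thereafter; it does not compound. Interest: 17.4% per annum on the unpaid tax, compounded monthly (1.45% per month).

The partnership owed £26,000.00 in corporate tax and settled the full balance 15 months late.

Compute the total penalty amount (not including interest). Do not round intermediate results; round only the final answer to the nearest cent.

Penalty, months 1–4: 4 × 1% × £26,000.00 = £1,040.00
Penalty, months 5–15: 11 × 2% × £26,000.00 = £5,720.00
Total penalty = £1,040.00 + £5,720.00 = £6,760.00

£6,760.00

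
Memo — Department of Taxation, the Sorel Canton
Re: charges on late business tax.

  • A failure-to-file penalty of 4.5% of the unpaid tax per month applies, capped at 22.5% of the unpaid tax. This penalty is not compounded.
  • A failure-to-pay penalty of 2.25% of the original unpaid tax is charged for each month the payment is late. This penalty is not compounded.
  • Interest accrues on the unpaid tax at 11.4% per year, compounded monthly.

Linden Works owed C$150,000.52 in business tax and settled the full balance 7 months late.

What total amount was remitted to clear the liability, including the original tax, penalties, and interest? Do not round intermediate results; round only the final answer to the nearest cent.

Failure-to-file: 7 × 4.5% × C$150,000.52 = C$47,250.16…, capped at 22.5% × C$150,000.52 = C$33,750.12…
Failure-to-pay penalty = 2.25% × C$150,000.52 × 7 mo = C$23,625.08…
Interest (11.4%/yr ÷ 12 = 0.95%/month): C$150,000.52 × ((1 + 0.0095)^7 − 1) = C$10,263.8673…
Total = C$150,000.52 + C$57,375.1989 + C$10,263.8673… = C$217,639.59

C$217,639.59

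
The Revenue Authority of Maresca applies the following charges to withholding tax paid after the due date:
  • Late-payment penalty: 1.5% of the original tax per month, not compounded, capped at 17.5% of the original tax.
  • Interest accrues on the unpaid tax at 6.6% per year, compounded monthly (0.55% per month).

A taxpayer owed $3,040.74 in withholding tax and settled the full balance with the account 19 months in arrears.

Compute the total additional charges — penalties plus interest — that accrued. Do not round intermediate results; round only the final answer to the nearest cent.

Penalty (uncapped): 19 × 1.5% × $3,040.74 = $866.61…; cap = 17.5% × $3,040.74 = $532.13… → penalty = $532.13…
Interest: $3,040.74 × ((1 + 0.0055)^19 − 1) = $3,040.74 × 0.1098376… = $333.9875…
Penalties + interest = $532.1295 + $333.9875… = $866.12

$866.12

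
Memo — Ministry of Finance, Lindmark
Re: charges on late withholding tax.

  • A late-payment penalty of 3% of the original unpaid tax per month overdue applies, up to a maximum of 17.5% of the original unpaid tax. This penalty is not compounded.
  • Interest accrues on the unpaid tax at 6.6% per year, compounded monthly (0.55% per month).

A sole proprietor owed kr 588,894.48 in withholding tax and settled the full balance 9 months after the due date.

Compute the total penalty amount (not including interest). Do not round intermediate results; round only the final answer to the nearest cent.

kr 103,056.53

Penalty (uncapped): 9 × 3% × kr 588,894.48 = kr 159,001.51…; cap = 17.5% × kr 588,894.48 = kr 103,056.53… → penalty = kr 103,056.53…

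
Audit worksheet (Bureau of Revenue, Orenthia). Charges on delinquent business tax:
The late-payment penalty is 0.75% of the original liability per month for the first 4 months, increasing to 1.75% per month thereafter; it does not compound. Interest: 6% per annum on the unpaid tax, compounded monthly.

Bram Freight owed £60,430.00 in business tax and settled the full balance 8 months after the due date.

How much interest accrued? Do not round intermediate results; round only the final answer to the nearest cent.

Interest (6%/yr ÷ 12 = 0.5%/month): £60,430.00 × ((1 + 0.005)^8 − 1) = £2,459.9267…

£2,459.93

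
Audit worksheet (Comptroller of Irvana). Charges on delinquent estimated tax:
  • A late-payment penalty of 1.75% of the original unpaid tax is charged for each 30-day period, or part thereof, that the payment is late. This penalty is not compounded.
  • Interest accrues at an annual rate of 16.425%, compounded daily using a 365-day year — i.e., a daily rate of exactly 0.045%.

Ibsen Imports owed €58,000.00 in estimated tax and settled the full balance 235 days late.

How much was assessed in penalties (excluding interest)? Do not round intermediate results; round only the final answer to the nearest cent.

€8,120.00

Penalty periods: ⌈235/30⌉ = 8; penalty = 8 × 1.75% × €58,000.00 = €8,120.00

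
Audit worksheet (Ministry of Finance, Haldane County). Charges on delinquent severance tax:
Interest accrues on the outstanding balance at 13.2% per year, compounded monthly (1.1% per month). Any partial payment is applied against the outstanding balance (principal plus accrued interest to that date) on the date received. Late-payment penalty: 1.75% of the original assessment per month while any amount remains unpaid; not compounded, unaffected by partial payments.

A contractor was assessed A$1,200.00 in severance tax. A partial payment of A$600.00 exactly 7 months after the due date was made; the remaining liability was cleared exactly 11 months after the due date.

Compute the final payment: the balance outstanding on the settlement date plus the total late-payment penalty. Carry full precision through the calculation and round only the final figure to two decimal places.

A$957.62

Balance at month 7: A$1,200.0000 × (1 + 0.011)^7 = A$1,295.5057…
After A$600.00 payment: A$1,295.5057… − A$600.00 = A$695.5057…
Balance at month 11: A$695.5057… × (1 + 0.011)^4 = A$726.6166…
Penalty: 11 × 1.75% × A$1,200.00 = A$231.00
Final settlement = outstanding balance + penalty = A$726.6166… + A$231.00 = A$957.62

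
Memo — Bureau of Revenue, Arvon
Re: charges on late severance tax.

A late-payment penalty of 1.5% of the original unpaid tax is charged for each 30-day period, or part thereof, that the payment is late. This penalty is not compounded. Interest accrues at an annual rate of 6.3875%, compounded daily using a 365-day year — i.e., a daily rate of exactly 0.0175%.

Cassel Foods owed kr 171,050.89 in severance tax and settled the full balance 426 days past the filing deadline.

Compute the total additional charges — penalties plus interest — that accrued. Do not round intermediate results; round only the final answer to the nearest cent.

kr 51,724.45

Penalty periods: ⌈426/30⌉ = 15; penalty = 15 × 1.5% × kr 171,050.89 = kr 38,486.45…
Interest: kr 171,050.89 × ((1 + 0.000175)^426 − 1) = kr 171,050.89 × 0.07739218… = kr 13,238.0021…
Penalties + interest = kr 38,486.4503… + kr 13,238.0021… = kr 51,724.45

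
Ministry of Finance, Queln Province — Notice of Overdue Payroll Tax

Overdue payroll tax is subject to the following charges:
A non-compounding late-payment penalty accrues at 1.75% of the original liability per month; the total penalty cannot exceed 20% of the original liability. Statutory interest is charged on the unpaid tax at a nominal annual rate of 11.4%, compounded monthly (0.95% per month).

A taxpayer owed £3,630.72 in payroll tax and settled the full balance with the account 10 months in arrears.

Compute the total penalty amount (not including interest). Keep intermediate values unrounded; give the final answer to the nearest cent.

Penalty: 10 × 1.75% × £3,630.72 = £635.38… (below the 20% cap of £726.14…)

£635.38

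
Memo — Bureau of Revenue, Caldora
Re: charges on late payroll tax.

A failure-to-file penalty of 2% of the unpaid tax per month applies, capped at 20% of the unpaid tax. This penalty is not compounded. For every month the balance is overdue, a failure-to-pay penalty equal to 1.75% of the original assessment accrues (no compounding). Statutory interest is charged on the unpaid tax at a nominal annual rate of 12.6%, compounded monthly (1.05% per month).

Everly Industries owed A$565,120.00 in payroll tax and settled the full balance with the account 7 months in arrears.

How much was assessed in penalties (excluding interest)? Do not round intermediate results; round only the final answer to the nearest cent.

Failure-to-file: 7 × 2% × A$565,120.00 = A$79,116.80 (under the 20% cap)
Failure-to-pay penalty = 1.75% × A$565,120.00 × 7 mo = A$69,227.20
Total penalty = A$79,116.80 + A$69,227.20 = A$148,344.00

A$148,344.00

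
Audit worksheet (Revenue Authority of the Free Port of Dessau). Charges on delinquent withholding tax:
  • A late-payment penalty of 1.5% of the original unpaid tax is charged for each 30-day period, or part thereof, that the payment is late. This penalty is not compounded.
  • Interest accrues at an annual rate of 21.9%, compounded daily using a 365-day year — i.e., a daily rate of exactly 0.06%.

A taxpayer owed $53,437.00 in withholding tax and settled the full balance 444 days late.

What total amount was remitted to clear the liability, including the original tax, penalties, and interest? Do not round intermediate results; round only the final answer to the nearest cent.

$81,766.77

Penalty periods: ⌈444/30⌉ = 15; penalty = 15 × 1.5% × $53,437.00 = $12,023.33…
Interest: $53,437.00 × ((1 + 0.0006)^444 − 1) = $53,437.00 × 0.30515279… = $16,306.4495…
Total = $53,437.00 + $12,023.3250 + $16,306.4495… = $81,766.77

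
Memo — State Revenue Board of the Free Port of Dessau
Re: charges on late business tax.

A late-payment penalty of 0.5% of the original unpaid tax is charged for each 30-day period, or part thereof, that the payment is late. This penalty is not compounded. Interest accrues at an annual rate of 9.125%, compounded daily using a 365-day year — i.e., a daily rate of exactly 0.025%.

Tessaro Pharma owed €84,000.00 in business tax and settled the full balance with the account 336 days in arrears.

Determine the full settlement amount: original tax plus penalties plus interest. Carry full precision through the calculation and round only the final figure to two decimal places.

Penalty periods: ⌈336/30⌉ = 12; penalty = 12 × 0.5% × €84,000.00 = €5,040.00
Interest: €84,000.00 × ((1 + 0.00025)^336 − 1) = €84,000.00 × 0.08761748… = €7,359.8680…
Total = €84,000.00 + €5,040.0000 + €7,359.8680… = €96,399.87

€96,399.87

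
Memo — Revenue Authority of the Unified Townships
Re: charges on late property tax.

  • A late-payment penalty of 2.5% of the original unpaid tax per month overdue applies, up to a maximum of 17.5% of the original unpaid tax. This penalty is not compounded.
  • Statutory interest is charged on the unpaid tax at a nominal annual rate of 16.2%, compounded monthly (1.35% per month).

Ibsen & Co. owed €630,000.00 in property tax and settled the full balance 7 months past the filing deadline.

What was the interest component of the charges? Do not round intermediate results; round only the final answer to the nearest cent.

€62,001.16

Interest: €630,000.00 × ((1 + 0.0135)^7 − 1) = €630,000.00 × 0.0984145… = €62,001.1571…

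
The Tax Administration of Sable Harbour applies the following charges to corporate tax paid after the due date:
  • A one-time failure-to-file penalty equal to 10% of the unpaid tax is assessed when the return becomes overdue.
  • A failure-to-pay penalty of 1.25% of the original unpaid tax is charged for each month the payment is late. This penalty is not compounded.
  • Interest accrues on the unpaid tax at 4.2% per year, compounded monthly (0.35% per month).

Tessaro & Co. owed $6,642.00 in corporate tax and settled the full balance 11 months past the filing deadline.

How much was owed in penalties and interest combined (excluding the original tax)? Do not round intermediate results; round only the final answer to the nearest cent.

$1,837.71

Failure-to-file penalty: 10% × $6,642.00 = $664.20
Failure-to-pay penalty: 11 × 1.25% × $6,642.00 = $913.28…
Interest: $6,642.00 × ((1 + 0.0035)^11 − 1) = $6,642.00 × 0.0391809… = $260.2394…
Penalties + interest = $1,577.4750 + $260.2394… = $1,837.71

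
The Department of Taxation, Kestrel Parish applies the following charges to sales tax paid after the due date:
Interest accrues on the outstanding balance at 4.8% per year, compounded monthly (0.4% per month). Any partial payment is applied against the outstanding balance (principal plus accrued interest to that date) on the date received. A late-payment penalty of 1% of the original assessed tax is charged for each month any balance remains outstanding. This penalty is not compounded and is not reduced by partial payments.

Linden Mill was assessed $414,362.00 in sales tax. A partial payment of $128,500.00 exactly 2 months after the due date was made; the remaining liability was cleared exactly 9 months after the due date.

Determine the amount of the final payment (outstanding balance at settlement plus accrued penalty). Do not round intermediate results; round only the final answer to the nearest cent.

$334,671.06

Balance at month 2: $414,362.0000 × (1 + 0.004)^2 = $417,683.5258…
After $128,500.00 payment: $417,683.5258… − $128,500.00 = $289,183.5258…
Balance at month 9: $289,183.5258… × (1 + 0.004)^7 = $297,378.4805…
Penalty: 9 × 1% × $414,362.00 = $37,292.58
Final settlement = outstanding balance + penalty = $297,378.4805… + $37,292.58 = $334,671.06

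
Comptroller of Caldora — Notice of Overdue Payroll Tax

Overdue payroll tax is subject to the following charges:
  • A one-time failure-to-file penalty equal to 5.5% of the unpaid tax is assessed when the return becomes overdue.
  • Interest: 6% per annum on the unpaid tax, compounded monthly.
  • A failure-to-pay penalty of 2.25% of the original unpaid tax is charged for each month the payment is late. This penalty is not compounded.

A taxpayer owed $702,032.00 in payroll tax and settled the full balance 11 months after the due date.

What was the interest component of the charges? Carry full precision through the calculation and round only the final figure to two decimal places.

$39,591.68

Interest (6%/yr ÷ 12 = 0.5%/month): $702,032.00 × ((1 + 0.005)^11 − 1) = $39,591.6792…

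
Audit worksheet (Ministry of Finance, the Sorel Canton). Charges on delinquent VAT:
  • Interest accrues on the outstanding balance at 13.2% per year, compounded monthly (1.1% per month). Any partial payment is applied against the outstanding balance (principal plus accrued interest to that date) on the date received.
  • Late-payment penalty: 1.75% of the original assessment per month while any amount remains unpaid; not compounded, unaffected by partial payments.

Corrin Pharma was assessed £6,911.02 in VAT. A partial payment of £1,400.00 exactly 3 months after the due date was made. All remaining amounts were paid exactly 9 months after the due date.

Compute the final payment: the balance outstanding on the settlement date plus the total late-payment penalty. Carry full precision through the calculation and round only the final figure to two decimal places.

Balance at month 3: £6,911.0200 × (1 + 0.011)^3 = £7,141.6016…
After £1,400.00 payment: £7,141.6016… − £1,400.00 = £5,741.6016…
Balance at month 9: £5,741.6016… × (1 + 0.011)^6 = £6,131.1224…
Penalty: 9 × 1.75% × £6,911.02 = £1,088.49…
Final settlement = outstanding balance + penalty = £6,131.1224… + £1,088.49… = £7,219.61

£7,219.61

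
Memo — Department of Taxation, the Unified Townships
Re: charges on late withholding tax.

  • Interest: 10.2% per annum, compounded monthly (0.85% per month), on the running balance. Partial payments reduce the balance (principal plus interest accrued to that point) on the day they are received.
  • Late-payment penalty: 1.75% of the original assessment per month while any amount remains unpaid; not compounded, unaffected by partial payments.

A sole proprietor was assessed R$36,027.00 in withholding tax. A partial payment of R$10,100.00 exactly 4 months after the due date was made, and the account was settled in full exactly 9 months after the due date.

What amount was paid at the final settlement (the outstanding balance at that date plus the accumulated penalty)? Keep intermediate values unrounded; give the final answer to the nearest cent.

Balance at month 4: R$36,027.0000 × (1 + 0.0085)^4 = R$37,267.6244…
After R$10,100.00 payment: R$37,267.6244… − R$10,100.00 = R$27,167.6244…
Balance at month 9: R$27,167.6244… × (1 + 0.0085)^5 = R$28,342.0446…
Penalty: 9 × 1.75% × R$36,027.00 = R$5,674.25…
Final settlement = outstanding balance + penalty = R$28,342.0446… + R$5,674.25… = R$34,016.30

R$34,016.30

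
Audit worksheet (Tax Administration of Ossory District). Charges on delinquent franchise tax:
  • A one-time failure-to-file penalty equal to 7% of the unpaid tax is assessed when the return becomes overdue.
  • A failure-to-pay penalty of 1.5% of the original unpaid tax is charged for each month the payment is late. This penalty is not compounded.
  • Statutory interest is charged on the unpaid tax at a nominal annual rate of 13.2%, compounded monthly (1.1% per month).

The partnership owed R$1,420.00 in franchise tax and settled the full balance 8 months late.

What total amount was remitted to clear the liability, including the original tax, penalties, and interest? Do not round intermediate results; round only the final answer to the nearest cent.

Failure-to-file penalty: 7% × R$1,420.00 = R$99.40
Failure-to-pay penalty = 1.5% × R$1,420.00 × 8 mo = R$170.40
Interest: R$1,420.00 × ((1 + 0.011)^8 − 1) = R$1,420.00 × 0.0914636… = R$129.8783…
Total = R$1,420.00 + R$269.8000 + R$129.8783… = R$1,819.68

R$1,819.68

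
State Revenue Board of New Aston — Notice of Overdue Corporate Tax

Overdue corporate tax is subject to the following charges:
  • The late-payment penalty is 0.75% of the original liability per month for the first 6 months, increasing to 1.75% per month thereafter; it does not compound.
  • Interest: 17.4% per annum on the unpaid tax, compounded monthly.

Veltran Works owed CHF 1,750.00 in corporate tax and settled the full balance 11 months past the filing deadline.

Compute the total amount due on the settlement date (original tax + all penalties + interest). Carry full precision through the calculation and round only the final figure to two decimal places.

CHF 2,282.14

Penalty, months 1–6: 6 × 0.75% × CHF 1,750.00 = CHF 78.75
Penalty, months 7–11: 5 × 1.75% × CHF 1,750.00 = CHF 153.13…
Interest (17.4%/yr ÷ 12 = 1.45%/month): CHF 1,750.00 × ((1 + 0.0145)^11 − 1) = CHF 300.2679…
Total = CHF 1,750.00 + CHF 231.8750 + CHF 300.2679… = CHF 2,282.14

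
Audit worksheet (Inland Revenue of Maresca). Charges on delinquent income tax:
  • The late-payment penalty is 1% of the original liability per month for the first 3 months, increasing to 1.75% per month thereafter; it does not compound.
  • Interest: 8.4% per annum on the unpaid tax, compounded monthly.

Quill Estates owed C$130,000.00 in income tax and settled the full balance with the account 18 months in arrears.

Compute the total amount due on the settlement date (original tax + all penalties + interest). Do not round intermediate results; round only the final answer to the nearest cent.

C$185,416.97

Penalty, months 1–3: 3 × 1% × C$130,000.00 = C$3,900.00
Penalty, months 4–18: 15 × 1.75% × C$130,000.00 = C$34,125.00
Interest (8.4%/yr ÷ 12 = 0.7%/month): C$130,000.00 × ((1 + 0.007)^18 − 1) = C$17,391.9696…
Total = C$130,000.00 + C$38,025.0000 + C$17,391.9696… = C$185,416.97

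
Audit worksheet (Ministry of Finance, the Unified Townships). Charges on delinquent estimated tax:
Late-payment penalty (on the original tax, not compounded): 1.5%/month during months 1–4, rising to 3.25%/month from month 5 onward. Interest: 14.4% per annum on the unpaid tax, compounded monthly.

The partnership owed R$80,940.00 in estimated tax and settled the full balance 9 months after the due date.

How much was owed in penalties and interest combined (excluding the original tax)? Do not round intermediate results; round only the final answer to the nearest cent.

Penalty, months 1–4: 4 × 1.5% × R$80,940.00 = R$4,856.40
Penalty, months 5–9: 5 × 3.25% × R$80,940.00 = R$13,152.75
Interest (14.4%/yr ÷ 12 = 1.2%/month): R$80,940.00 × ((1 + 0.012)^9 − 1) = R$9,173.0756…
Penalties + interest = R$18,009.1500 + R$9,173.0756… = R$27,182.23

R$27,182.23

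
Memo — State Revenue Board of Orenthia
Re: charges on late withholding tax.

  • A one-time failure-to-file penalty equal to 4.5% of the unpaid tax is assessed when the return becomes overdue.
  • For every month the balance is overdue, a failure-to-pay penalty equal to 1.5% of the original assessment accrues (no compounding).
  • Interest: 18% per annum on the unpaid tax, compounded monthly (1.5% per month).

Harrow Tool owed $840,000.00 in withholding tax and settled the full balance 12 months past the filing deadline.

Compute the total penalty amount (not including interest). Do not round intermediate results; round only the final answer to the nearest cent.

Failure-to-file penalty: 4.5% × $840,000.00 = $37,800.00
Failure-to-pay penalty = 1.5% × $840,000.00 × 12 mo = $151,200.00
Total penalty = $37,800.00 + $151,200.00 = $189,000.00

$189,000.00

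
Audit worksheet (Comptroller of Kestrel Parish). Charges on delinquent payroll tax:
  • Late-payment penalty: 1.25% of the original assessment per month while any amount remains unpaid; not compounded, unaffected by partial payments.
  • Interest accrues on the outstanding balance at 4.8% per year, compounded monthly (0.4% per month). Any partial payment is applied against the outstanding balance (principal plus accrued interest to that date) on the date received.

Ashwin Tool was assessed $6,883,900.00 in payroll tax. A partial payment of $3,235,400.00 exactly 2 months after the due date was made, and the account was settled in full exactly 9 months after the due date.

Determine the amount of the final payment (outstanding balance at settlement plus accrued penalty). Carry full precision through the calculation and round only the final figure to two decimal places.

Balance at month 2: $6,883,900.0000 × (1 + 0.004)^2 = $6,939,081.3424
After $3,235,400.00 payment: $6,939,081.3424 − $3,235,400.00 = $3,703,681.3424
Balance at month 9: $3,703,681.3424 × (1 + 0.004)^7 = $3,808,637.1864…
Penalty: 9 × 1.25% × $6,883,900.00 = $774,438.75
Final settlement = outstanding balance + penalty = $3,808,637.1864… + $774,438.75 = $4,583,075.94

$4,583,075.94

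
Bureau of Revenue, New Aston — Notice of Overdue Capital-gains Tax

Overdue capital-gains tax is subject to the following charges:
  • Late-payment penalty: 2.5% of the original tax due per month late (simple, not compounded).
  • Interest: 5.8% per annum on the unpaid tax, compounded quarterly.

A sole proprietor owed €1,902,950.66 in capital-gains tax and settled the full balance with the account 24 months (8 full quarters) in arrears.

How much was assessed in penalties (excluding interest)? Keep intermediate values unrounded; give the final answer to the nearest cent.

€1,141,770.40

Late-payment penalty = 2.5% × €1,902,950.66 × 24 mo = €1,141,770.40…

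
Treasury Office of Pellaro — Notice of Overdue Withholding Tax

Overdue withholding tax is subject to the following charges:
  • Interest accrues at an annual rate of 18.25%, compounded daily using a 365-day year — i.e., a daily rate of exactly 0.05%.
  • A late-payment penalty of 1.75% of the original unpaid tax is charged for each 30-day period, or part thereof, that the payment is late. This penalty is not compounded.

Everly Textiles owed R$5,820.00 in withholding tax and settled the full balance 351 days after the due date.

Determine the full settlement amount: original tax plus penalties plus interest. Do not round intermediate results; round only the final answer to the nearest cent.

R$8,158.42

Penalty periods: ⌈351/30⌉ = 12; penalty = 12 × 1.75% × R$5,820.00 = R$1,222.20
Interest: R$5,820.00 × ((1 + 0.0005)^351 − 1) = R$5,820.00 × 0.19178972… = R$1,116.2161…
Total = R$5,820.00 + R$1,222.2000 + R$1,116.2161… = R$8,158.42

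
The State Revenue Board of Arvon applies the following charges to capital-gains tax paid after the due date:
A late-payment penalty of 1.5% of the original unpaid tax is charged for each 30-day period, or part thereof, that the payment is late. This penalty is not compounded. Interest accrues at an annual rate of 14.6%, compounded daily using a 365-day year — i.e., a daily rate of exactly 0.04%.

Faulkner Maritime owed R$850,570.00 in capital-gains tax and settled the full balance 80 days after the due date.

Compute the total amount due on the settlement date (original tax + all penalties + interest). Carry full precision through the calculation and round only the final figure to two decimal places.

R$916,498.45

Penalty periods: ⌈80/30⌉ = 3; penalty = 3 × 1.5% × R$850,570.00 = R$38,275.65
Interest: R$850,570.00 × ((1 + 0.0004)^80 − 1) = R$850,570.00 × 0.03251090… = R$27,652.7953…
Total = R$850,570.00 + R$38,275.6500 + R$27,652.7953… = R$916,498.45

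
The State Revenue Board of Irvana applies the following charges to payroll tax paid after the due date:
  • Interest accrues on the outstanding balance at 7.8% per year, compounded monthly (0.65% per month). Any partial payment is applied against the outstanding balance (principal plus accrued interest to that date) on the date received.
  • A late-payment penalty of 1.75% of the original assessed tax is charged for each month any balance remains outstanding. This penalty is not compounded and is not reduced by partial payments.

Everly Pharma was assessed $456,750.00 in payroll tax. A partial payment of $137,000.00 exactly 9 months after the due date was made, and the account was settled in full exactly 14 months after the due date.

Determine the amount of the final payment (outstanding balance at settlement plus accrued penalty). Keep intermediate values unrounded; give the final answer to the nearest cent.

Balance at month 9: $456,750.0000 × (1 + 0.0065)^9 = $484,175.2317…
After $137,000.00 payment: $484,175.2317… − $137,000.00 = $347,175.2317…
Balance at month 14: $347,175.2317… × (1 + 0.0065)^5 = $358,606.0648…
Penalty: 14 × 1.75% × $456,750.00 = $111,903.75
Final settlement = outstanding balance + penalty = $358,606.0648… + $111,903.75 = $470,509.81

$470,509.81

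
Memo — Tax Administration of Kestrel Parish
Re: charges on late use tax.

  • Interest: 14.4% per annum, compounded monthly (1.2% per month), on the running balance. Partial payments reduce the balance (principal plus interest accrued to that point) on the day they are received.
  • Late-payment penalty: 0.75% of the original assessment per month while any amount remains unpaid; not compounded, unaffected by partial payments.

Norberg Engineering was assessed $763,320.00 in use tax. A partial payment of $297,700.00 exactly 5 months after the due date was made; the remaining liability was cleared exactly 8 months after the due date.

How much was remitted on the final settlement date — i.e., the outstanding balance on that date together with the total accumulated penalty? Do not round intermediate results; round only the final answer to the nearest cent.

$577,004.29

Balance at month 5: $763,320.0000 × (1 + 0.012)^5 = $810,231.6503…
After $297,700.00 payment: $810,231.6503… − $297,700.00 = $512,531.6503…
Balance at month 8: $512,531.6503… × (1 + 0.012)^3 = $531,205.0890…
Penalty: 8 × 0.75% × $763,320.00 = $45,799.20
Final settlement = outstanding balance + penalty = $531,205.0890… + $45,799.20 = $577,004.29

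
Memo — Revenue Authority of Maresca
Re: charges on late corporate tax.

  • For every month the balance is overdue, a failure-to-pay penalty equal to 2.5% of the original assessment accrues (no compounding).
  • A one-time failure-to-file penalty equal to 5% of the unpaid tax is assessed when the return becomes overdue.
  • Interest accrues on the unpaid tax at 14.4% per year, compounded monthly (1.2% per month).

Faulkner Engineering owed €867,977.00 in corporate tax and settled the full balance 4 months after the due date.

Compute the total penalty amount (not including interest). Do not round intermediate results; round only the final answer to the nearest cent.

€130,196.55

Failure-to-file penalty: 5% × €867,977.00 = €43,398.85
Failure-to-pay penalty = 2.5% × €867,977.00 × 4 mo = €86,797.70
Total penalty = €43,398.85 + €86,797.70 = €130,196.55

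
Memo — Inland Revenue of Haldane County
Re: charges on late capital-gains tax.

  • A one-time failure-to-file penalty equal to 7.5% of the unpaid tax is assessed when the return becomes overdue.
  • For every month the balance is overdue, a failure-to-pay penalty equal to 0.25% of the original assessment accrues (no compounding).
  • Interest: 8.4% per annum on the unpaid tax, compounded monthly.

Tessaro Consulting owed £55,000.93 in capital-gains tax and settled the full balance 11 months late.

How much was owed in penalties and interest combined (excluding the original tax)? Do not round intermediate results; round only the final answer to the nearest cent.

£10,024.05

Failure-to-file penalty: 7.5% × £55,000.93 = £4,125.07…
Failure-to-pay penalty = 0.25% × £55,000.93 × 11 mo = £1,512.53…
Interest (8.4%/yr ÷ 12 = 0.7%/month): £55,000.93 × ((1 + 0.007)^11 − 1) = £4,386.4559…
Penalties + interest = £5,637.5953… + £4,386.4559… = £10,024.05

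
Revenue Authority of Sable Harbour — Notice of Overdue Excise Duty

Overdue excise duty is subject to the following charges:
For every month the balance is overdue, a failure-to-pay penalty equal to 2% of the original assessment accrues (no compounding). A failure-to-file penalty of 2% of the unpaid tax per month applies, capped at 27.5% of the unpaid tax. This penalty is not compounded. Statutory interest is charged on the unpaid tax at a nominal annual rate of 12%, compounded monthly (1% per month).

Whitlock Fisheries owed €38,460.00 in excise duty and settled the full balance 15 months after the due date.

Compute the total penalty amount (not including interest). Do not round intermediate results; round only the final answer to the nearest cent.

Failure-to-file: 15 × 2% × €38,460.00 = €11,538.00, capped at 27.5% × €38,460.00 = €10,576.50
Failure-to-pay penalty = 2% × €38,460.00 × 15 mo = €11,538.00
Total penalty = €10,576.50 + €11,538.00 = €22,114.50

€22,114.50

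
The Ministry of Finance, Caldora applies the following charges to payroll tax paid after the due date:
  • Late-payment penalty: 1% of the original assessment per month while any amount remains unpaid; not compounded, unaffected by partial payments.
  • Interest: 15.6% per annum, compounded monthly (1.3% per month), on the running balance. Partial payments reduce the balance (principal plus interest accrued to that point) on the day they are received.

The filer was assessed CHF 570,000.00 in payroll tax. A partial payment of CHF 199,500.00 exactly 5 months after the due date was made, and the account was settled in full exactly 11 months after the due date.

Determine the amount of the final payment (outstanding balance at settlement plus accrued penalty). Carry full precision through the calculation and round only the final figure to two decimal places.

Balance at month 5: CHF 570,000.0000 × (1 + 0.013)^5 = CHF 608,025.9045…
After CHF 199,500.00 payment: CHF 608,025.9045… − CHF 199,500.00 = CHF 408,525.9045…
Balance at month 11: CHF 408,525.9045… × (1 + 0.013)^6 = CHF 441,444.6648…
Penalty: 11 × 1% × CHF 570,000.00 = CHF 62,700.00
Final settlement = outstanding balance + penalty = CHF 441,444.6648… + CHF 62,700.00 = CHF 504,144.66

CHF 504,144.66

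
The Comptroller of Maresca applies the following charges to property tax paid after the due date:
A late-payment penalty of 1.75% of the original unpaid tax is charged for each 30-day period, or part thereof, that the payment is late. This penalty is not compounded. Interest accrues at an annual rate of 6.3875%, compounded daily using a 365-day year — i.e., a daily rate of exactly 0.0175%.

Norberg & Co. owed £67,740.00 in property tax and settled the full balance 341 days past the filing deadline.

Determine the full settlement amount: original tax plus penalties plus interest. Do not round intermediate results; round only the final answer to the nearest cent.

£86,130.46

Penalty periods: ⌈341/30⌉ = 12; penalty = 12 × 1.75% × £67,740.00 = £14,225.40
Interest: £67,740.00 × ((1 + 0.000175)^341 − 1) = £67,740.00 × 0.06148596… = £4,165.0592…
Total = £67,740.00 + £14,225.4000 + £4,165.0592… = £86,130.46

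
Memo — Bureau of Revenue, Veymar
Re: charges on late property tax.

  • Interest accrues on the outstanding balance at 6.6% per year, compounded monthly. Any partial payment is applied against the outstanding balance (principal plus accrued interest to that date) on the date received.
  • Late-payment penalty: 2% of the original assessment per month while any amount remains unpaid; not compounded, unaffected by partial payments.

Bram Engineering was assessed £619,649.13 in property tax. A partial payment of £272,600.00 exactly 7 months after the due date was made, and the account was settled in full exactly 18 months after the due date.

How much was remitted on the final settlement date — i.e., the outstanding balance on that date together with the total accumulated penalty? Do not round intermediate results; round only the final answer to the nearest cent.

£617,468.45

Monthly rate = 6.6% ÷ 12 = 0.55%
Balance at month 7: £619,649.1300 × (1 + 0.0055)^7 = £643,902.8818…
After £272,600.00 payment: £643,902.8818… − £272,600.00 = £371,302.8818…
Balance at month 18: £371,302.8818… × (1 + 0.0055)^11 = £394,394.7673…
Penalty: 18 × 2% × £619,649.13 = £223,073.69…
Final settlement = outstanding balance + penalty = £394,394.7673… + £223,073.69… = £617,468.45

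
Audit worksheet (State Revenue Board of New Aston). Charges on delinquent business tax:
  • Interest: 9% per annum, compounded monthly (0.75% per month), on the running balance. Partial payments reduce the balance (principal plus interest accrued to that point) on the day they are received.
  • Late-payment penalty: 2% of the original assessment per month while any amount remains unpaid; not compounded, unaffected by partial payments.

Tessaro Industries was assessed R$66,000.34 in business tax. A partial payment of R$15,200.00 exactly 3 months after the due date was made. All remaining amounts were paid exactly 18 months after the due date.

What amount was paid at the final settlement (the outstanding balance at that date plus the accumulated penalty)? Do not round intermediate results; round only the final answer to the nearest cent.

Balance at month 3: R$66,000.3400 × (1 + 0.0075)^3 = R$67,496.5131…
After R$15,200.00 payment: R$67,496.5131… − R$15,200.00 = R$52,296.5131…
Balance at month 18: R$52,296.5131… × (1 + 0.0075)^15 = R$58,499.0152…
Penalty: 18 × 2% × R$66,000.34 = R$23,760.12…
Final settlement = outstanding balance + penalty = R$58,499.0152… + R$23,760.12… = R$82,259.14

R$82,259.14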